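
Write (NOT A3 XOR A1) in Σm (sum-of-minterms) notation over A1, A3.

Σm(0, 3) = (NOT A1 AND NOT A3) OR (A1 AND A3)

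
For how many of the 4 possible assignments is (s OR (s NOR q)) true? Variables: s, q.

Satisfying assignments: (0,0), (1,0), (1,1)
Count: 3 out of 4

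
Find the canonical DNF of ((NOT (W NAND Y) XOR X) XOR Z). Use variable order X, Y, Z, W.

(NOT X AND NOT Y AND Z AND NOT W) OR (NOT X AND NOT Y AND Z AND W) OR (NOT X AND Y AND NOT Z AND W) OR (NOT X AND Y AND Z AND NOT W) OR (X AND NOT Y AND NOT Z AND NOT W) OR (X AND NOT Y AND NOT Z AND W) OR (X AND Y AND NOT Z AND NOT W) OR (X AND Y AND Z AND W)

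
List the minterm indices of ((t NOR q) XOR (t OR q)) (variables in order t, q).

Σm(0, 1, 2, 3) = (NOT t AND NOT q) OR (NOT t AND q) OR (t AND NOT q) OR (t AND q)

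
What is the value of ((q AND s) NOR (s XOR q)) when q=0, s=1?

Substituting: ((0 AND 1) NOR (1 XOR 0))
= 0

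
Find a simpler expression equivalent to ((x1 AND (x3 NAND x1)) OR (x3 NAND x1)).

By absorption (E OR (E AND v) = E):
= (x3 NAND x1)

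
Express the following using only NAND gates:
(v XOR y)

((v NAND (v NAND y)) NAND (y NAND (v NAND y)))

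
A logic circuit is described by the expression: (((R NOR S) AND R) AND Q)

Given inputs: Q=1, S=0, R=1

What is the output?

Substituting: (((1 NOR 0) AND 1) AND 1)
= 0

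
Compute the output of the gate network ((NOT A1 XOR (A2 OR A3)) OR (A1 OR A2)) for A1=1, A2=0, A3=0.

Substituting: ((NOT 1 XOR (0 OR 0)) OR (1 OR 0))
= 1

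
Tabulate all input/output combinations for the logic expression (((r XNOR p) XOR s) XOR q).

p | s | r | q | Output
----------------------
0 | 0 | 0 | 0 | 1
0 | 0 | 0 | 1 | 0
0 | 0 | 1 | 0 | 0
0 | 0 | 1 | 1 | 1
0 | 1 | 0 | 0 | 0
0 | 1 | 0 | 1 | 1
0 | 1 | 1 | 0 | 1
0 | 1 | 1 | 1 | 0
1 | 0 | 0 | 0 | 0
1 | 0 | 0 | 1 | 1
1 | 0 | 1 | 0 | 1
1 | 0 | 1 | 1 | 0
1 | 1 | 0 | 0 | 1
1 | 1 | 0 | 1 | 0
1 | 1 | 1 | 0 | 0
1 | 1 | 1 | 1 | 1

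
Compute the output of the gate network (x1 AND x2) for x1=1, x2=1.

Substituting: (1 AND 1)
= 1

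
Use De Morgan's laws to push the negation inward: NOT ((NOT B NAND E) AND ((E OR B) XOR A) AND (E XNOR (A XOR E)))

NOT (NOT B NAND E) OR NOT ((E OR B) XOR A) OR NOT (E XNOR (A XOR E))
De Morgan's: NOT(AND of terms) = OR of negations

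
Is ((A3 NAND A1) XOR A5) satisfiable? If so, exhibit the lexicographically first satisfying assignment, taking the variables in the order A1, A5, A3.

A1=0, A5=0, A3=0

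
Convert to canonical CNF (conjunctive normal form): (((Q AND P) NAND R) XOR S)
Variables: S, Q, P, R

(S OR NOT Q OR NOT P OR NOT R) AND (NOT S OR Q OR P OR R) AND (NOT S OR Q OR P OR NOT R) AND (NOT S OR Q OR NOT P OR R) AND (NOT S OR Q OR NOT P OR NOT R) AND (NOT S OR NOT Q OR P OR R) AND (NOT S OR NOT Q OR P OR NOT R) AND (NOT S OR NOT Q OR NOT P OR R)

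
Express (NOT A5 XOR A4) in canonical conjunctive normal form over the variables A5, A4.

(A5 OR NOT A4) AND (NOT A5 OR A4)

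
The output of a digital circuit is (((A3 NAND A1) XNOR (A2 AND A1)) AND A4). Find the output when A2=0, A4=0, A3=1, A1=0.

Substituting: (((1 NAND 0) XNOR (0 AND 0)) AND 0)
= 0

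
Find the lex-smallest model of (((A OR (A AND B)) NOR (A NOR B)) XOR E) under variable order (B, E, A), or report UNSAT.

B=0, E=1, A=0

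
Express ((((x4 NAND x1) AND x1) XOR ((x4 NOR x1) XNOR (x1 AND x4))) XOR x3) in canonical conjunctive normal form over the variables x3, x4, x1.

(x3 OR x4 OR x1) AND (x3 OR x4 OR NOT x1) AND (x3 OR NOT x4 OR NOT x1) AND (NOT x3 OR NOT x4 OR x1)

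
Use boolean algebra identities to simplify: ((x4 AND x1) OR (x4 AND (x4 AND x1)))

By absorption (E OR (E AND v) = E):
= (x4 AND x1)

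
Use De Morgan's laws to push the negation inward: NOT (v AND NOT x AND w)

NOT v OR x OR NOT w
De Morgan's: NOT(AND of terms) = OR of negations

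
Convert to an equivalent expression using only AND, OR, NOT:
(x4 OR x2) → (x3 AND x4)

NOT (x4 OR x2) OR (x3 AND x4)
(Implication elimination: A → B = NOT A OR B)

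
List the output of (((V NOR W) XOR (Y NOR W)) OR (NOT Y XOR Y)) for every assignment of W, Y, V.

W | Y | V | Output
------------------
0 | 0 | 0 | 1
0 | 0 | 1 | 1
0 | 1 | 0 | 1
0 | 1 | 1 | 1
1 | 0 | 0 | 1
1 | 0 | 1 | 1
1 | 1 | 0 | 1
1 | 1 | 1 | 1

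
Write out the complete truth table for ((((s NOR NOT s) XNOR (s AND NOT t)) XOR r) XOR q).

r | q | t | s | Output
----------------------
0 | 0 | 0 | 0 | 1
0 | 0 | 0 | 1 | 0
0 | 0 | 1 | 0 | 1
0 | 0 | 1 | 1 | 1
0 | 1 | 0 | 0 | 0
0 | 1 | 0 | 1 | 1
0 | 1 | 1 | 0 | 0
0 | 1 | 1 | 1 | 0
1 | 0 | 0 | 0 | 0
1 | 0 | 0 | 1 | 1
1 | 0 | 1 | 0 | 0
1 | 0 | 1 | 1 | 0
1 | 1 | 0 | 0 | 1
1 | 1 | 0 | 1 | 0
1 | 1 | 1 | 0 | 1
1 | 1 | 1 | 1 | 1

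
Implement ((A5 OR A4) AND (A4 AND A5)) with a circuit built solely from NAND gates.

((((A5 NAND A5) NAND (A4 NAND A4)) NAND ((A4 NAND A5) NAND (A4 NAND A5))) NAND (((A5 NAND A5) NAND (A4 NAND A4)) NAND ((A4 NAND A5) NAND (A4 NAND A5))))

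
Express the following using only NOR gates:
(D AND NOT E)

((D NOR D) NOR ((E NOR E) NOR (E NOR E)))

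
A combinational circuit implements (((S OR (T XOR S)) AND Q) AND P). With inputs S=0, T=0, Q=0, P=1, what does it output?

Substituting: (((0 OR (0 XOR 0)) AND 0) AND 1)
= 0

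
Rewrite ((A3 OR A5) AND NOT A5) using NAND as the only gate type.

((((A3 NAND A3) NAND (A5 NAND A5)) NAND (A5 NAND A5)) NAND (((A3 NAND A3) NAND (A5 NAND A5)) NAND (A5 NAND A5)))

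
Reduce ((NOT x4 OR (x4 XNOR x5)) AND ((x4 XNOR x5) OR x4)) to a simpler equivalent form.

By distribution ((E OR v) AND (E OR NOT v) = E):
= (x4 XNOR x5)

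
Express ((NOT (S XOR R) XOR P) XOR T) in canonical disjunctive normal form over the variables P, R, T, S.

(NOT P AND NOT R AND NOT T AND NOT S) OR (NOT P AND NOT R AND T AND S) OR (NOT P AND R AND NOT T AND S) OR (NOT P AND R AND T AND NOT S) OR (P AND NOT R AND NOT T AND S) OR (P AND NOT R AND T AND NOT S) OR (P AND R AND NOT T AND NOT S) OR (P AND R AND T AND S)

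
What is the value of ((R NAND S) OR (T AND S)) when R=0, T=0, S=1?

Substituting: ((0 NAND 1) OR (0 AND 1))
= 1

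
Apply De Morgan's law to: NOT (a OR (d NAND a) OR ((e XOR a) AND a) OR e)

NOT a AND NOT (d NAND a) AND NOT ((e XOR a) AND a) AND NOT e
De Morgan's: NOT(OR of terms) = AND of negations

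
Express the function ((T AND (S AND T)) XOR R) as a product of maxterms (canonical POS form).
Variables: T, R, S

ΠM(0, 1, 4, 7) = (T OR R OR S) AND (T OR R OR NOT S) AND (NOT T OR R OR S) AND (NOT T OR NOT R OR NOT S)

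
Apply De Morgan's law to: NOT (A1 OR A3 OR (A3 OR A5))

NOT A1 AND NOT A3 AND NOT (A3 OR A5)
De Morgan's: NOT(OR of terms) = AND of negations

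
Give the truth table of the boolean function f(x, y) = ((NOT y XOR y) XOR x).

x | y | Output
--------------
0 | 0 | 1
0 | 1 | 1
1 | 0 | 0
1 | 1 | 0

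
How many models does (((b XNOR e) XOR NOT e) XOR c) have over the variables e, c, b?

Satisfying assignments: (0,0,1), (0,1,0), (1,0,1), (1,1,0)
Count: 4 out of 8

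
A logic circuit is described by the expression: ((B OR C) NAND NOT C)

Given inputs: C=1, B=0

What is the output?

Substituting: ((0 OR 1) NAND NOT 1)
= 1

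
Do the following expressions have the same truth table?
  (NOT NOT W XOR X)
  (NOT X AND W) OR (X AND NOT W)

Yes, they are equivalent — the two output columns agree on all 4 assignments:
X | W | Expression 1 | Expression 2
-----------------------------------
0 | 0 | 0 | 0
0 | 1 | 1 | 1
1 | 0 | 1 | 1
1 | 1 | 0 | 0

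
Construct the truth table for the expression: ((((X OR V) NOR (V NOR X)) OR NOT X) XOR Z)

V | Z | X | Output
------------------
0 | 0 | 0 | 1
0 | 0 | 1 | 0
0 | 1 | 0 | 0
0 | 1 | 1 | 1
1 | 0 | 0 | 1
1 | 0 | 1 | 0
1 | 1 | 0 | 0
1 | 1 | 1 | 1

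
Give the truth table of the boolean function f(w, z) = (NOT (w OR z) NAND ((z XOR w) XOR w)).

w | z | Output
--------------
0 | 0 | 1
0 | 1 | 1
1 | 0 | 1
1 | 1 | 1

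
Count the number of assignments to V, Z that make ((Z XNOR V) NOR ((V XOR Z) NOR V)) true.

Satisfying assignments: (0,1), (1,0)
Count: 2 out of 4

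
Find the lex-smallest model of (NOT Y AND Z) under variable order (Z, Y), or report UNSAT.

Z=1, Y=0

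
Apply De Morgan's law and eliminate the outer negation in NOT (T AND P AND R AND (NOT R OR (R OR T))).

NOT T OR NOT P OR NOT R OR NOT (NOT R OR (R OR T))
De Morgan's: NOT(AND of terms) = OR of negations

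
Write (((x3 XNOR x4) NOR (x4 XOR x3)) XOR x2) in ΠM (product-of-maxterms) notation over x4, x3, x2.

ΠM(0, 2, 4, 6) = (x4 OR x3 OR x2) AND (x4 OR NOT x3 OR x2) AND (NOT x4 OR x3 OR x2) AND (NOT x4 OR NOT x3 OR x2)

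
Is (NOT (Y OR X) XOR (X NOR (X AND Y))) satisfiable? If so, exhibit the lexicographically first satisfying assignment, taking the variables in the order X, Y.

X=0, Y=1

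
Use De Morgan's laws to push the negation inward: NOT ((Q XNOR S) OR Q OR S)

NOT (Q XNOR S) AND NOT Q AND NOT S
De Morgan's: NOT(OR of terms) = AND of negations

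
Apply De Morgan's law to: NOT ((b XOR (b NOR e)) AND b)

NOT (b XOR (b NOR e)) OR NOT b
De Morgan's: NOT(AND of terms) = OR of negations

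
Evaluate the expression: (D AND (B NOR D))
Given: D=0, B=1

Substituting: (0 AND (1 NOR 0))
= 0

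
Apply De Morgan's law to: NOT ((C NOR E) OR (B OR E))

NOT (C NOR E) AND NOT (B OR E)
De Morgan's: NOT(OR of terms) = AND of negations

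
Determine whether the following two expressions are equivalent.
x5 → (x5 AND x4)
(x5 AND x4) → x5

No, Converse is not equivalent to original (counterexample: x5=1, x2=0, x4=0)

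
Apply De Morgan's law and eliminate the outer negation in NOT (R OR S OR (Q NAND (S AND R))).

NOT R AND NOT S AND NOT (Q NAND (S AND R))
De Morgan's: NOT(OR of terms) = AND of negations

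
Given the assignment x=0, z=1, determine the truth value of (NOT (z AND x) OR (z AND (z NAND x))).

Substituting: (NOT (1 AND 0) OR (1 AND (1 NAND 0)))
= 1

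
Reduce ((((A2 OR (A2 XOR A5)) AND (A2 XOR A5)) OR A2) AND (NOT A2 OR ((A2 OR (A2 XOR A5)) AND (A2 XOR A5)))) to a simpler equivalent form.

By distribution ((E OR v) AND (E OR NOT v) = E) then absorption (E AND (E OR v) = E):
= (A2 XOR A5)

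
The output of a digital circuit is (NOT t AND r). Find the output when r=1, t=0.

Substituting: (NOT 0 AND 1)
= 1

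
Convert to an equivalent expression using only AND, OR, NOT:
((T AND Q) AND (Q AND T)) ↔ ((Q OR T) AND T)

(((T AND Q) AND (Q AND T)) AND ((Q OR T) AND T)) OR (NOT ((T AND Q) AND (Q AND T)) AND NOT ((Q OR T) AND T))
(Biconditional = both true or both false)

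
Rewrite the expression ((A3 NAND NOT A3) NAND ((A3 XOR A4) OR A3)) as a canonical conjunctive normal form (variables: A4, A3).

(A4 OR NOT A3) AND (NOT A4 OR A3) AND (NOT A4 OR NOT A3)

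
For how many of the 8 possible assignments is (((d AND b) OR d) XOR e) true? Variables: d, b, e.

Satisfying assignments: (0,0,1), (0,1,1), (1,0,0), (1,1,0)
Count: 4 out of 8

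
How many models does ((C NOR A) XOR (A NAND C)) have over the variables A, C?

Satisfying assignments: (0,1), (1,0)
Count: 2 out of 4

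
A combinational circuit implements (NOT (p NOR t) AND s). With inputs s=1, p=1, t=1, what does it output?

Substituting: (NOT (1 NOR 1) AND 1)
= 1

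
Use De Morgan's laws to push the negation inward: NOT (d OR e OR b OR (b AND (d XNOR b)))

NOT d AND NOT e AND NOT b AND NOT (b AND (d XNOR b))
De Morgan's: NOT(OR of terms) = AND of negations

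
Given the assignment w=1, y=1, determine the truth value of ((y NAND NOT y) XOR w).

Substituting: ((1 NAND NOT 1) XOR 1)
= 0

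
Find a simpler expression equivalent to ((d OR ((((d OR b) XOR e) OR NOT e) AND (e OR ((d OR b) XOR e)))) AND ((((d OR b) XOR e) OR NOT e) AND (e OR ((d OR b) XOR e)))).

By absorption (E AND (E OR v) = E) then distribution ((E OR v) AND (E OR NOT v) = E):
= ((d OR b) XOR e)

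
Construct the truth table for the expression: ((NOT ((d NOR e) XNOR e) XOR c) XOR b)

d | e | c | b | Output
----------------------
0 | 0 | 0 | 0 | 1
0 | 0 | 0 | 1 | 0
0 | 0 | 1 | 0 | 0
0 | 0 | 1 | 1 | 1
0 | 1 | 0 | 0 | 1
0 | 1 | 0 | 1 | 0
0 | 1 | 1 | 0 | 0
0 | 1 | 1 | 1 | 1
1 | 0 | 0 | 0 | 0
1 | 0 | 0 | 1 | 1
1 | 0 | 1 | 0 | 1
1 | 0 | 1 | 1 | 0
1 | 1 | 0 | 0 | 1
1 | 1 | 0 | 1 | 0
1 | 1 | 1 | 0 | 0
1 | 1 | 1 | 1 | 1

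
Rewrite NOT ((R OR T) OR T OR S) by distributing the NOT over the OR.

NOT (R OR T) AND NOT T AND NOT S
De Morgan's: NOT(OR of terms) = AND of negations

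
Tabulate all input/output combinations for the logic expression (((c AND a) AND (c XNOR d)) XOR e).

e | a | c | d | Output
----------------------
0 | 0 | 0 | 0 | 0
0 | 0 | 0 | 1 | 0
0 | 0 | 1 | 0 | 0
0 | 0 | 1 | 1 | 0
0 | 1 | 0 | 0 | 0
0 | 1 | 0 | 1 | 0
0 | 1 | 1 | 0 | 0
0 | 1 | 1 | 1 | 1
1 | 0 | 0 | 0 | 1
1 | 0 | 0 | 1 | 1
1 | 0 | 1 | 0 | 1
1 | 0 | 1 | 1 | 1
1 | 1 | 0 | 0 | 1
1 | 1 | 0 | 1 | 1
1 | 1 | 1 | 0 | 1
1 | 1 | 1 | 1 | 0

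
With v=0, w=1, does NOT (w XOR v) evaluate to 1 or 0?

Substituting: NOT (1 XOR 0)
= 0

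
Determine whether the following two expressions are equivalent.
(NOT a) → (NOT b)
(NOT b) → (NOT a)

No, Converse is not equivalent to original (counterexample: b=0, d=0, a=1)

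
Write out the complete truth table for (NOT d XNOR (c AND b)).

d | b | c | Output
------------------
0 | 0 | 0 | 0
0 | 0 | 1 | 0
0 | 1 | 0 | 0
0 | 1 | 1 | 1
1 | 0 | 0 | 1
1 | 0 | 1 | 1
1 | 1 | 0 | 1
1 | 1 | 1 | 0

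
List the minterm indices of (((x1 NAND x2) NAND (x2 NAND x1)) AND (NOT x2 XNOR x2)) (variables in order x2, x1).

Σm() = FALSE (no minterms)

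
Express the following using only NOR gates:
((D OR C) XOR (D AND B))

((((((D NOR C) NOR (D NOR C)) NOR ((D NOR D) NOR (B NOR B))) NOR (((D NOR C) NOR (D NOR C)) NOR ((D NOR D) NOR (B NOR B)))) NOR ((((D NOR C) NOR (D NOR C)) NOR ((D NOR D) NOR (B NOR B))) NOR (((D NOR C) NOR (D NOR C)) NOR ((D NOR D) NOR (B NOR B))))) NOR ((((((D NOR C) NOR (D NOR C)) NOR ((D NOR C) NOR (D NOR C))) NOR (((D NOR D) NOR (B NOR B)) NOR ((D NOR D) NOR (B NOR B)))) NOR ((((D NOR C) NOR (D NOR C)) NOR ((D NOR C) NOR (D NOR C))) NOR (((D NOR D) NOR (B NOR B)) NOR ((D NOR D) NOR (B NOR B))))) NOR (((((D NOR C) NOR (D NOR C)) NOR ((D NOR C) NOR (D NOR C))) NOR (((D NOR D) NOR (B NOR B)) NOR ((D NOR D) NOR (B NOR B)))) NOR ((((D NOR C) NOR (D NOR C)) NOR ((D NOR C) NOR (D NOR C))) NOR (((D NOR D) NOR (B NOR B)) NOR ((D NOR D) NOR (B NOR B)))))))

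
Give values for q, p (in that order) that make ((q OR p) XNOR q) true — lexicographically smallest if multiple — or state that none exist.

q=0, p=0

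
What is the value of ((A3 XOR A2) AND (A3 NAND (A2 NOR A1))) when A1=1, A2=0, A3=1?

Substituting: ((1 XOR 0) AND (1 NAND (0 NOR 1)))
= 1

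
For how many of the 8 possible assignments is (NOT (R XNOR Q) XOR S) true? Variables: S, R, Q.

Satisfying assignments: (0,0,1), (0,1,0), (1,0,0), (1,1,1)
Count: 4 out of 8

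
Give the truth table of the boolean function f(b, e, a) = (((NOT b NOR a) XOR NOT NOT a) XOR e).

b | e | a | Output
------------------
0 | 0 | 0 | 0
0 | 0 | 1 | 1
0 | 1 | 0 | 1
0 | 1 | 1 | 0
1 | 0 | 0 | 1
1 | 0 | 1 | 1
1 | 1 | 0 | 0
1 | 1 | 1 | 0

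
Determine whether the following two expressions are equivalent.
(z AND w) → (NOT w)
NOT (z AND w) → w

No, Inverse is not equivalent to original (counterexample: w=0, z=0)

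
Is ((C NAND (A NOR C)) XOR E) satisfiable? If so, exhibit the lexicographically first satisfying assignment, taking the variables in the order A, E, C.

A=0, E=0, C=0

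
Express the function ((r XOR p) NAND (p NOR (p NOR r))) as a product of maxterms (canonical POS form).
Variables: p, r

ΠM(1) = (p OR NOT r)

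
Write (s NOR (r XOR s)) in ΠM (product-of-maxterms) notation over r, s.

ΠM(1, 2, 3) = (r OR NOT s) AND (NOT r OR s) AND (NOT r OR NOT s)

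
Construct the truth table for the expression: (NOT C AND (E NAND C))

E | C | Output
--------------
0 | 0 | 1
0 | 1 | 0
1 | 0 | 1
1 | 1 | 0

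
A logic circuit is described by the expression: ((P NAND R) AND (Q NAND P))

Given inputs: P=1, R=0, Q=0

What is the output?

Substituting: ((1 NAND 0) AND (0 NAND 1))
= 1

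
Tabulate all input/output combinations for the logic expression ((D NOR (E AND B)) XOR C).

B | E | D | C | Output
----------------------
0 | 0 | 0 | 0 | 1
0 | 0 | 0 | 1 | 0
0 | 0 | 1 | 0 | 0
0 | 0 | 1 | 1 | 1
0 | 1 | 0 | 0 | 1
0 | 1 | 0 | 1 | 0
0 | 1 | 1 | 0 | 0
0 | 1 | 1 | 1 | 1
1 | 0 | 0 | 0 | 1
1 | 0 | 0 | 1 | 0
1 | 0 | 1 | 0 | 0
1 | 0 | 1 | 1 | 1
1 | 1 | 0 | 0 | 0
1 | 1 | 0 | 1 | 1
1 | 1 | 1 | 0 | 0
1 | 1 | 1 | 1 | 1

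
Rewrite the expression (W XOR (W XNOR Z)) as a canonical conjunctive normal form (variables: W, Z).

(W OR NOT Z) AND (NOT W OR NOT Z)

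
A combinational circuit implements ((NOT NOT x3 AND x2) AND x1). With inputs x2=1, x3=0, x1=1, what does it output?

Substituting: ((NOT NOT 0 AND 1) AND 1)
= 0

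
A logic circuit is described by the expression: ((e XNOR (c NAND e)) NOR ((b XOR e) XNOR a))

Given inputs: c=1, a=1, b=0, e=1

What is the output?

Substituting: ((1 XNOR (1 NAND 1)) NOR ((0 XOR 1) XNOR 1))
= 0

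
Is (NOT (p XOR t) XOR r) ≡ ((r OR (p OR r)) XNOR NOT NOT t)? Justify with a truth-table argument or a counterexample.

No. Counterexample: with t=0, p=1, r=1, Expression 1 = 1 but Expression 2 = 0.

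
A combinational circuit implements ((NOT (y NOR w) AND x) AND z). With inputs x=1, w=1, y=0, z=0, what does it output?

Substituting: ((NOT (0 NOR 1) AND 1) AND 0)
= 0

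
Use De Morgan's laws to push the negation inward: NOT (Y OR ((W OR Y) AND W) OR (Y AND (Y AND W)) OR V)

NOT Y AND NOT ((W OR Y) AND W) AND NOT (Y AND (Y AND W)) AND NOT V
De Morgan's: NOT(OR of terms) = AND of negations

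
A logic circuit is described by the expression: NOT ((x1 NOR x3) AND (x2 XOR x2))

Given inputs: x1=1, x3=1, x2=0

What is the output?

Substituting: NOT ((1 NOR 1) AND (0 XOR 0))
= 1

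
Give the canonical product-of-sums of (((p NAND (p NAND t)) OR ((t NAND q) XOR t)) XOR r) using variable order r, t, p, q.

ΠM(8, 9, 10, 11, 12, 13, 14, 15) = (NOT r OR t OR p OR q) AND (NOT r OR t OR p OR NOT q) AND (NOT r OR t OR NOT p OR q) AND (NOT r OR t OR NOT p OR NOT q) AND (NOT r OR NOT t OR p OR q) AND (NOT r OR NOT t OR p OR NOT q) AND (NOT r OR NOT t OR NOT p OR q) AND (NOT r OR NOT t OR NOT p OR NOT q)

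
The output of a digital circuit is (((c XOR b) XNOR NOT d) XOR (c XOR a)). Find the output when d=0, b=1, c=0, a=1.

Substituting: (((0 XOR 1) XNOR NOT 0) XOR (0 XOR 1))
= 0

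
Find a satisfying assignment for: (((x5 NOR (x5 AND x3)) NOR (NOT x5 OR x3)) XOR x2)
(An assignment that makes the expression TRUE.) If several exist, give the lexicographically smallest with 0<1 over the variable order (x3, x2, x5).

x3=0, x2=0, x5=1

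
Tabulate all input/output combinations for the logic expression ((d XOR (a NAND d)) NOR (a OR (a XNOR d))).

d | a | Output
--------------
0 | 0 | 0
0 | 1 | 0
1 | 0 | 1
1 | 1 | 0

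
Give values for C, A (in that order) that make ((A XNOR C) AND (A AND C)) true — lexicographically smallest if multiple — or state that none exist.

C=1, A=1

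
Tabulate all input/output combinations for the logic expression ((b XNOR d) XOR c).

d | b | c | Output
------------------
0 | 0 | 0 | 1
0 | 0 | 1 | 0
0 | 1 | 0 | 0
0 | 1 | 1 | 1
1 | 0 | 0 | 0
1 | 0 | 1 | 1
1 | 1 | 0 | 1
1 | 1 | 1 | 0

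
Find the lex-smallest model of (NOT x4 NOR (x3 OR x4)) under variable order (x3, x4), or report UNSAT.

UNSATISFIABLE - no assignment makes this expression true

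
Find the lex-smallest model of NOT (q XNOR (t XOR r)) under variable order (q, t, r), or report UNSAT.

q=0, t=0, r=1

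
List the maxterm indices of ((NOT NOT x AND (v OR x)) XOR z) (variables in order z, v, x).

ΠM(0, 2, 5, 7) = (z OR v OR x) AND (z OR NOT v OR x) AND (NOT z OR v OR NOT x) AND (NOT z OR NOT v OR NOT x)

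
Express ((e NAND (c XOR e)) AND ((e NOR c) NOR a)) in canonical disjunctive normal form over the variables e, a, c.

(NOT e AND NOT a AND c) OR (e AND NOT a AND c)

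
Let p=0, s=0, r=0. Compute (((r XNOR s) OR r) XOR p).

Substituting: (((0 XNOR 0) OR 0) XOR 0)
= 1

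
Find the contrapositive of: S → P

Contrapositive: NOT P → NOT S
Note: A statement and its contrapositive are logically equivalent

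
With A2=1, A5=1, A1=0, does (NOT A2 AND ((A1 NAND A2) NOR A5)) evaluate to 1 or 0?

Substituting: (NOT 1 AND ((0 NAND 1) NOR 1))
= 0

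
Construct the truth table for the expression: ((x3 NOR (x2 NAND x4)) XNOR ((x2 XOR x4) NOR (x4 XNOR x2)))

x4 | x2 | x3 | Output
---------------------
0 | 0 | 0 | 1
0 | 0 | 1 | 1
0 | 1 | 0 | 1
0 | 1 | 1 | 1
1 | 0 | 0 | 1
1 | 0 | 1 | 1
1 | 1 | 0 | 0
1 | 1 | 1 | 1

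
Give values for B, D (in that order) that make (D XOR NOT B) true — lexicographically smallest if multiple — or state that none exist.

B=0, D=0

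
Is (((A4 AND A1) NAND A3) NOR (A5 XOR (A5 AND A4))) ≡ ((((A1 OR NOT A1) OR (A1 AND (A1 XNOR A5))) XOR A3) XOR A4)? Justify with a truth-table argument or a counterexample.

No. Counterexample: with A5=0, A3=0, A1=0, A4=0, Expression 1 = 0 but Expression 2 = 1.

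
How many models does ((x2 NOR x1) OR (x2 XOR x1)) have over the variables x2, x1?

Satisfying assignments: (0,0), (0,1), (1,0)
Count: 3 out of 4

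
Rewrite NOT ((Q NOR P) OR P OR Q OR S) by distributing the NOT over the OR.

NOT (Q NOR P) AND NOT P AND NOT Q AND NOT S
De Morgan's: NOT(OR of terms) = AND of negations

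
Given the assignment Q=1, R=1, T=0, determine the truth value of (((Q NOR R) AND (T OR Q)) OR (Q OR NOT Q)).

Substituting: (((1 NOR 1) AND (0 OR 1)) OR (1 OR NOT 1))
= 1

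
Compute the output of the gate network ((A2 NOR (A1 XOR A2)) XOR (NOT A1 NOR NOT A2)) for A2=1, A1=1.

Substituting: ((1 NOR (1 XOR 1)) XOR (NOT 1 NOR NOT 1))
= 1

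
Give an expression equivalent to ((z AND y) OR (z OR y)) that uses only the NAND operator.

((((z NAND y) NAND (z NAND y)) NAND ((z NAND y) NAND (z NAND y))) NAND (((z NAND z) NAND (y NAND y)) NAND ((z NAND z) NAND (y NAND y))))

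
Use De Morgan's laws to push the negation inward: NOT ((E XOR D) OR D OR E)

NOT (E XOR D) AND NOT D AND NOT E
De Morgan's: NOT(OR of terms) = AND of negations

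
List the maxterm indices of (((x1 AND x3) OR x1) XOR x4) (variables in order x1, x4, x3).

ΠM(0, 1, 6, 7) = (x1 OR x4 OR x3) AND (x1 OR x4 OR NOT x3) AND (NOT x1 OR NOT x4 OR x3) AND (NOT x1 OR NOT x4 OR NOT x3)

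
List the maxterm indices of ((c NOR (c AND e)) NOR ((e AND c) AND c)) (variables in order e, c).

ΠM(0, 2, 3) = (e OR c) AND (NOT e OR c) AND (NOT e OR NOT c)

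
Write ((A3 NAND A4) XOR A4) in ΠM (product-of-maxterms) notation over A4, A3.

ΠM(2) = (NOT A4 OR A3)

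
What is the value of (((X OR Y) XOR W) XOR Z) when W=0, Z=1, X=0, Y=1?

Substituting: (((0 OR 1) XOR 0) XOR 1)
= 0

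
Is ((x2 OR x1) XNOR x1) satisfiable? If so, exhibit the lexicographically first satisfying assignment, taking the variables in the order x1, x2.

x1=0, x2=0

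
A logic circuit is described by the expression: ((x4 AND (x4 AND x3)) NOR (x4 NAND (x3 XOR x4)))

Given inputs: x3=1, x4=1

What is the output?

Substituting: ((1 AND (1 AND 1)) NOR (1 NAND (1 XOR 1)))
= 0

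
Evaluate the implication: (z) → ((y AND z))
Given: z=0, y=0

Antecedent (z) = 0; consequent ((y AND z)) = 0.
0 → 0 = 1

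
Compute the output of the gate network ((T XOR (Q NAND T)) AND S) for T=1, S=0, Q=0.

Substituting: ((1 XOR (0 NAND 1)) AND 0)
= 0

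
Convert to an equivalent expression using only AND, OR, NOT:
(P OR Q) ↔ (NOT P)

((P OR Q) AND (NOT P)) OR (NOT (P OR Q) AND P)
(Biconditional = both true or both false)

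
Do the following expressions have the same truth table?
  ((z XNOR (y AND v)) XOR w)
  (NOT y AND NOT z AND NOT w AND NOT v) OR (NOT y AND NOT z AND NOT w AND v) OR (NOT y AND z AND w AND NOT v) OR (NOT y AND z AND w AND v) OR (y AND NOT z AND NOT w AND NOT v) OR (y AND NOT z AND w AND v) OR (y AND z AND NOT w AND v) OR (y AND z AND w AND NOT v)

Yes, they are equivalent — the two output columns agree on all 16 assignments:
y | z | w | v | Expression 1 | Expression 2
-------------------------------------------
0 | 0 | 0 | 0 | 1 | 1
0 | 0 | 0 | 1 | 1 | 1
0 | 0 | 1 | 0 | 0 | 0
0 | 0 | 1 | 1 | 0 | 0
0 | 1 | 0 | 0 | 0 | 0
0 | 1 | 0 | 1 | 0 | 0
0 | 1 | 1 | 0 | 1 | 1
0 | 1 | 1 | 1 | 1 | 1
1 | 0 | 0 | 0 | 1 | 1
1 | 0 | 0 | 1 | 0 | 0
1 | 0 | 1 | 0 | 0 | 0
1 | 0 | 1 | 1 | 1 | 1
1 | 1 | 0 | 0 | 0 | 0
1 | 1 | 0 | 1 | 1 | 1
1 | 1 | 1 | 0 | 1 | 1
1 | 1 | 1 | 1 | 0 | 0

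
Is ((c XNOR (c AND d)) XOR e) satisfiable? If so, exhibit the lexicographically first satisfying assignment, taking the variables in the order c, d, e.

c=0, d=0, e=0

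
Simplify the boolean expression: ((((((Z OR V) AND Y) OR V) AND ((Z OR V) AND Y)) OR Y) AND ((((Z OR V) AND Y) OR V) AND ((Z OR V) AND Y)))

By absorption (E AND (E OR v) = E) then absorption (E AND (E OR v) = E):
= ((Z OR V) AND Y)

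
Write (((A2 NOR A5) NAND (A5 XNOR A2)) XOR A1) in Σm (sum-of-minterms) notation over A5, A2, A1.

Σm(1, 2, 4, 6) = (NOT A5 AND NOT A2 AND A1) OR (NOT A5 AND A2 AND NOT A1) OR (A5 AND NOT A2 AND NOT A1) OR (A5 AND A2 AND NOT A1)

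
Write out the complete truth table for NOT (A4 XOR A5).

A4 | A5 | Output
----------------
0 | 0 | 1
0 | 1 | 0
1 | 0 | 0
1 | 1 | 1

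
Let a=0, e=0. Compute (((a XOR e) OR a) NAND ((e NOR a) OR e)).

Substituting: (((0 XOR 0) OR 0) NAND ((0 NOR 0) OR 0))
= 1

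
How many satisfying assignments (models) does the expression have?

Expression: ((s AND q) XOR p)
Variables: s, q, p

Satisfying assignments: (0,0,1), (0,1,1), (1,0,1), (1,1,0)
Count: 4 out of 8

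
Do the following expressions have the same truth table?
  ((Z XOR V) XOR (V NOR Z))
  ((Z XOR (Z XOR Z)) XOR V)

No. Counterexample: with Z=0, V=0, Expression 1 = 1 but Expression 2 = 0.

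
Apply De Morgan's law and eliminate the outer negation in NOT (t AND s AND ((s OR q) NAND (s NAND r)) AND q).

NOT t OR NOT s OR NOT ((s OR q) NAND (s NAND r)) OR NOT q
De Morgan's: NOT(AND of terms) = OR of negations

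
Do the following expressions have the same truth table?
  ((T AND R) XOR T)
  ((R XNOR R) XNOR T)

No. Counterexample: with R=1, T=1, Expression 1 = 0 but Expression 2 = 1.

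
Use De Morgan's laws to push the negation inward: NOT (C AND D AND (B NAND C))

NOT C OR NOT D OR NOT (B NAND C)
De Morgan's: NOT(AND of terms) = OR of negations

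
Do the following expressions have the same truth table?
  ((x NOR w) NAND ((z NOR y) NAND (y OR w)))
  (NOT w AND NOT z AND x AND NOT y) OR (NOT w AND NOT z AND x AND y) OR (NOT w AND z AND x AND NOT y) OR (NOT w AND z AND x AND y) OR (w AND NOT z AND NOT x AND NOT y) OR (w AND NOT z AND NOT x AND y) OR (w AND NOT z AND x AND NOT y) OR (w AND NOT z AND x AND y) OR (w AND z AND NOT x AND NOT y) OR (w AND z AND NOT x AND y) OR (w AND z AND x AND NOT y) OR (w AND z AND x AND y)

Yes, they are equivalent — the two output columns agree on all 16 assignments:
w | z | x | y | Expression 1 | Expression 2
-------------------------------------------
0 | 0 | 0 | 0 | 0 | 0
0 | 0 | 0 | 1 | 0 | 0
0 | 0 | 1 | 0 | 1 | 1
0 | 0 | 1 | 1 | 1 | 1
0 | 1 | 0 | 0 | 0 | 0
0 | 1 | 0 | 1 | 0 | 0
0 | 1 | 1 | 0 | 1 | 1
0 | 1 | 1 | 1 | 1 | 1
1 | 0 | 0 | 0 | 1 | 1
1 | 0 | 0 | 1 | 1 | 1
1 | 0 | 1 | 0 | 1 | 1
1 | 0 | 1 | 1 | 1 | 1
1 | 1 | 0 | 0 | 1 | 1
1 | 1 | 0 | 1 | 1 | 1
1 | 1 | 1 | 0 | 1 | 1
1 | 1 | 1 | 1 | 1 | 1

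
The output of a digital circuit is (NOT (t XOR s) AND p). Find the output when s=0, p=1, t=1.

Substituting: (NOT (1 XOR 0) AND 1)
= 0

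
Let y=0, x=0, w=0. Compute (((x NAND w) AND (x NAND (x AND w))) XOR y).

Substituting: (((0 NAND 0) AND (0 NAND (0 AND 0))) XOR 0)
= 1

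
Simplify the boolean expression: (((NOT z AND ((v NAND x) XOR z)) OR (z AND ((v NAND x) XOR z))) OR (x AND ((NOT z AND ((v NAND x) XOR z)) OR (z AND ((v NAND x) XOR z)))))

By absorption (E OR (E AND v) = E) then distribution ((E AND v) OR (E AND NOT v) = E):
= ((v NAND x) XOR z)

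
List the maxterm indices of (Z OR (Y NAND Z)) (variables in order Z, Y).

ΠM() = TRUE (no maxterms)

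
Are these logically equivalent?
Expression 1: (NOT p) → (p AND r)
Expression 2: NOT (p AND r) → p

Yes, Contrapositive is always equivalent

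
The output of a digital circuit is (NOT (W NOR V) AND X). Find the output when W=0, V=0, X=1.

Substituting: (NOT (0 NOR 0) AND 1)
= 0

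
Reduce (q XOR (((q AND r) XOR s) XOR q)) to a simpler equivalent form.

By XOR self-cancellation ((E XOR v) XOR v = E):
= ((q AND r) XOR s)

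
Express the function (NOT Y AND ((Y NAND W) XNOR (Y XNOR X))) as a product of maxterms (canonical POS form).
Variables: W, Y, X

ΠM(1, 2, 3, 5, 6, 7) = (W OR Y OR NOT X) AND (W OR NOT Y OR X) AND (W OR NOT Y OR NOT X) AND (NOT W OR Y OR NOT X) AND (NOT W OR NOT Y OR X) AND (NOT W OR NOT Y OR NOT X)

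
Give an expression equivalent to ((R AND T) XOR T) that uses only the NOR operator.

((((((R NOR R) NOR (T NOR T)) NOR T) NOR (((R NOR R) NOR (T NOR T)) NOR T)) NOR ((((R NOR R) NOR (T NOR T)) NOR T) NOR (((R NOR R) NOR (T NOR T)) NOR T))) NOR ((((((R NOR R) NOR (T NOR T)) NOR ((R NOR R) NOR (T NOR T))) NOR (T NOR T)) NOR ((((R NOR R) NOR (T NOR T)) NOR ((R NOR R) NOR (T NOR T))) NOR (T NOR T))) NOR (((((R NOR R) NOR (T NOR T)) NOR ((R NOR R) NOR (T NOR T))) NOR (T NOR T)) NOR ((((R NOR R) NOR (T NOR T)) NOR ((R NOR R) NOR (T NOR T))) NOR (T NOR T)))))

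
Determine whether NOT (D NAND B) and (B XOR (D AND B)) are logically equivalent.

No. Counterexample: with B=1, D=0, Expression 1 = 0 but Expression 2 = 1.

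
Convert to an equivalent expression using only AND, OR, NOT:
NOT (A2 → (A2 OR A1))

A2 AND NOT (A2 OR A1)
(Negated implication: NOT(A → B) = A AND NOT B)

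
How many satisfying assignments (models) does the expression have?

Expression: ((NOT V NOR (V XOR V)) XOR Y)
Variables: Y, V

Satisfying assignments: (0,1), (1,0)
Count: 2 out of 4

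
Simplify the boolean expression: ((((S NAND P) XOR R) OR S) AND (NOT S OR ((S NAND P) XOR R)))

By distribution ((E OR v) AND (E OR NOT v) = E):
= ((S NAND P) XOR R)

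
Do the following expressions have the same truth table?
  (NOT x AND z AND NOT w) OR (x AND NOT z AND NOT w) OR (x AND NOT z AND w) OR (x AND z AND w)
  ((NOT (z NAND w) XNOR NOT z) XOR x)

Yes, they are equivalent — the two output columns agree on all 8 assignments:
x | z | w | Expression 1 | Expression 2
---------------------------------------
0 | 0 | 0 | 0 | 0
0 | 0 | 1 | 0 | 0
0 | 1 | 0 | 1 | 1
0 | 1 | 1 | 0 | 0
1 | 0 | 0 | 1 | 1
1 | 0 | 1 | 1 | 1
1 | 1 | 0 | 0 | 0
1 | 1 | 1 | 1 | 1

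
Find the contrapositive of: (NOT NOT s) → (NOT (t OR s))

Contrapositive: (t OR s) → NOT s
Note: A statement and its contrapositive are logically equivalent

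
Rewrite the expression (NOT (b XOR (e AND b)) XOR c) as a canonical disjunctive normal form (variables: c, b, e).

(NOT c AND NOT b AND NOT e) OR (NOT c AND NOT b AND e) OR (NOT c AND b AND e) OR (c AND b AND NOT e)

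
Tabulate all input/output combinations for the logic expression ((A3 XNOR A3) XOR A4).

A4 | A3 | Output
----------------
0 | 0 | 1
0 | 1 | 1
1 | 0 | 0
1 | 1 | 0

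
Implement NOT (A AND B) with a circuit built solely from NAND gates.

(((A NAND B) NAND (A NAND B)) NAND ((A NAND B) NAND (A NAND B)))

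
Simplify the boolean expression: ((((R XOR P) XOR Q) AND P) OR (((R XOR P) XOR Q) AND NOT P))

By distribution ((E AND v) OR (E AND NOT v) = E):
= ((R XOR P) XOR Q)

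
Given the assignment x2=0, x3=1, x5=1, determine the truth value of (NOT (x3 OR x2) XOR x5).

Substituting: (NOT (1 OR 0) XOR 1)
= 1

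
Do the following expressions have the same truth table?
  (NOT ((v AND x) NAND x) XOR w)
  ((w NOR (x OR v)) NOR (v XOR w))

No. Counterexample: with w=0, x=1, v=0, Expression 1 = 0 but Expression 2 = 1.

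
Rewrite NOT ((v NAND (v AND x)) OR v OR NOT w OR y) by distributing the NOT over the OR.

NOT (v NAND (v AND x)) AND NOT v AND w AND NOT y
De Morgan's: NOT(OR of terms) = AND of negations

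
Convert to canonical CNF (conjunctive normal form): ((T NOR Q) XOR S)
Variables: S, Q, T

(S OR Q OR NOT T) AND (S OR NOT Q OR T) AND (S OR NOT Q OR NOT T) AND (NOT S OR Q OR T)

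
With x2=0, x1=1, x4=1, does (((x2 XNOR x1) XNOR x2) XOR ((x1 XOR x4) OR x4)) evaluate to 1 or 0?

Substituting: (((0 XNOR 1) XNOR 0) XOR ((1 XOR 1) OR 1))
= 0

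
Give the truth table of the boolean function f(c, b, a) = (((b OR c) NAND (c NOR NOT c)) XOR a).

c | b | a | Output
------------------
0 | 0 | 0 | 1
0 | 0 | 1 | 0
0 | 1 | 0 | 1
0 | 1 | 1 | 0
1 | 0 | 0 | 1
1 | 0 | 1 | 0
1 | 1 | 0 | 1
1 | 1 | 1 | 0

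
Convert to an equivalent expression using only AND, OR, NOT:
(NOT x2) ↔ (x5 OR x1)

((NOT x2) AND (x5 OR x1)) OR (x2 AND NOT (x5 OR x1))
(Biconditional = both true or both false)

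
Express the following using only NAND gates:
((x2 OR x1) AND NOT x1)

((((x2 NAND x2) NAND (x1 NAND x1)) NAND (x1 NAND x1)) NAND (((x2 NAND x2) NAND (x1 NAND x1)) NAND (x1 NAND x1)))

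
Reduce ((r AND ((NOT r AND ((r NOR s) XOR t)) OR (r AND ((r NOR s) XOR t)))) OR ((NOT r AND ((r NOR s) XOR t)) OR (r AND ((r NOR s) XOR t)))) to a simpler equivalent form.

By absorption (E OR (E AND v) = E) then distribution ((E AND v) OR (E AND NOT v) = E):
= ((r NOR s) XOR t)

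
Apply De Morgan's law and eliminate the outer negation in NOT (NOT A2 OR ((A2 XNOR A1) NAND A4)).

A2 AND NOT ((A2 XNOR A1) NAND A4)
De Morgan's: NOT(OR of terms) = AND of negations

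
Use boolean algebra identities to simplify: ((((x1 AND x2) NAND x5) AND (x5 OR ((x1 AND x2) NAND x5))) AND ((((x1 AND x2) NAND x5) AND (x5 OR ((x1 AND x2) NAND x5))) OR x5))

By absorption (E AND (E OR v) = E) then absorption (E AND (E OR v) = E):
= ((x1 AND x2) NAND x5)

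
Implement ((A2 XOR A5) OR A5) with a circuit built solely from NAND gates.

((((A2 NAND (A2 NAND A5)) NAND (A5 NAND (A2 NAND A5))) NAND ((A2 NAND (A2 NAND A5)) NAND (A5 NAND (A2 NAND A5)))) NAND (A5 NAND A5))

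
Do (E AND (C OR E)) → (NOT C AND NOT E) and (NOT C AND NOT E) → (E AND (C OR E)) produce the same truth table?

No, Converse is not equivalent to original (counterexample: E=0, C=0)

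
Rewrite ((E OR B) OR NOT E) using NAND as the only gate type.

((((E NAND E) NAND (B NAND B)) NAND ((E NAND E) NAND (B NAND B))) NAND ((E NAND E) NAND (E NAND E)))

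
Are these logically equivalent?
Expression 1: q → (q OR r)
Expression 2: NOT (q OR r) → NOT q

Yes, Contrapositive is always equivalent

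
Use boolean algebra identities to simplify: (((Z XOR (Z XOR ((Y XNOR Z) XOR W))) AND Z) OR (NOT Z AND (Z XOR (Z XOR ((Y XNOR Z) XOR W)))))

By distribution ((E AND v) OR (E AND NOT v) = E) then XOR self-cancellation ((E XOR v) XOR v = E):
= ((Y XNOR Z) XOR W)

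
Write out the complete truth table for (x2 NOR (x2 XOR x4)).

x4 | x2 | Output
----------------
0 | 0 | 1
0 | 1 | 0
1 | 0 | 0
1 | 1 | 0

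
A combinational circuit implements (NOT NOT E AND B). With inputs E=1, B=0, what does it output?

Substituting: (NOT NOT 1 AND 0)
= 0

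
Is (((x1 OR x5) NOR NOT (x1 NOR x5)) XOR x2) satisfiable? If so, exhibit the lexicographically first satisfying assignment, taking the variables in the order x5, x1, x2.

x5=0, x1=0, x2=0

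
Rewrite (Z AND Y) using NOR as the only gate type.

((Z NOR Z) NOR (Y NOR Y))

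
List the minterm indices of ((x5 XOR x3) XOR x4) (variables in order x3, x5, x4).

Σm(1, 2, 4, 7) = (NOT x3 AND NOT x5 AND x4) OR (NOT x3 AND x5 AND NOT x4) OR (x3 AND NOT x5 AND NOT x4) OR (x3 AND x5 AND x4)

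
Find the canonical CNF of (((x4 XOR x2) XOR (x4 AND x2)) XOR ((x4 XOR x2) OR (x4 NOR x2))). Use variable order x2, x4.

(x2 OR NOT x4) AND (NOT x2 OR x4)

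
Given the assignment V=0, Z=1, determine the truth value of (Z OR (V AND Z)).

Substituting: (1 OR (0 AND 1))
= 1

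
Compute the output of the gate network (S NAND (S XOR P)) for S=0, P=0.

Substituting: (0 NAND (0 XOR 0))
= 1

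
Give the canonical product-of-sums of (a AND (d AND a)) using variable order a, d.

ΠM(0, 1, 2) = (a OR d) AND (a OR NOT d) AND (NOT a OR d)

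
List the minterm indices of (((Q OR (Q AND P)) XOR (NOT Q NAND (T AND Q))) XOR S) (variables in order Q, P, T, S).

Σm(0, 2, 4, 6, 9, 11, 13, 15) = (NOT Q AND NOT P AND NOT T AND NOT S) OR (NOT Q AND NOT P AND T AND NOT S) OR (NOT Q AND P AND NOT T AND NOT S) OR (NOT Q AND P AND T AND NOT S) OR (Q AND NOT P AND NOT T AND S) OR (Q AND NOT P AND T AND S) OR (Q AND P AND NOT T AND S) OR (Q AND P AND T AND S)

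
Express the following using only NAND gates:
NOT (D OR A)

(((D NAND D) NAND (A NAND A)) NAND ((D NAND D) NAND (A NAND A)))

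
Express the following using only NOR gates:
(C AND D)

((C NOR C) NOR (D NOR D))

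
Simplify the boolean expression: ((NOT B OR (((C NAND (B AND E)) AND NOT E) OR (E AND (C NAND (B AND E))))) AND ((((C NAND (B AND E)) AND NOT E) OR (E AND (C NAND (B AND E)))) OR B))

By distribution ((E OR v) AND (E OR NOT v) = E) then distribution ((E AND v) OR (E AND NOT v) = E):
= (C NAND (B AND E))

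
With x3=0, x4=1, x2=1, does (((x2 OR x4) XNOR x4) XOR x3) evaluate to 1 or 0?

Substituting: (((1 OR 1) XNOR 1) XOR 0)
= 1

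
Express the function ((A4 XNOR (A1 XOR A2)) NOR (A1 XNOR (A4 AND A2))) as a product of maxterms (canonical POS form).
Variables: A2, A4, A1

ΠM(0, 2, 3, 4, 5, 6, 7) = (A2 OR A4 OR A1) AND (A2 OR NOT A4 OR A1) AND (A2 OR NOT A4 OR NOT A1) AND (NOT A2 OR A4 OR A1) AND (NOT A2 OR A4 OR NOT A1) AND (NOT A2 OR NOT A4 OR A1) AND (NOT A2 OR NOT A4 OR NOT A1)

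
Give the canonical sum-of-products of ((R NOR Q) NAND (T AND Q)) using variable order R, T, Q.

Σm(0, 1, 2, 3, 4, 5, 6, 7) = (NOT R AND NOT T AND NOT Q) OR (NOT R AND NOT T AND Q) OR (NOT R AND T AND NOT Q) OR (NOT R AND T AND Q) OR (R AND NOT T AND NOT Q) OR (R AND NOT T AND Q) OR (R AND T AND NOT Q) OR (R AND T AND Q)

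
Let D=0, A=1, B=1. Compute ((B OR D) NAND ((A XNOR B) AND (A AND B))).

Substituting: ((1 OR 0) NAND ((1 XNOR 1) AND (1 AND 1)))
= 0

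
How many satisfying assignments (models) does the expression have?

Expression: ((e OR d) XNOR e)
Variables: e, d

Satisfying assignments: (0,0), (1,0), (1,1)
Count: 3 out of 4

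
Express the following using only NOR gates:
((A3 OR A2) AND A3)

((((A3 NOR A2) NOR (A3 NOR A2)) NOR ((A3 NOR A2) NOR (A3 NOR A2))) NOR (A3 NOR A3))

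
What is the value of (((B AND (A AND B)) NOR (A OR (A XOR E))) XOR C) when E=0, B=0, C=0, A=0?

Substituting: (((0 AND (0 AND 0)) NOR (0 OR (0 XOR 0))) XOR 0)
= 1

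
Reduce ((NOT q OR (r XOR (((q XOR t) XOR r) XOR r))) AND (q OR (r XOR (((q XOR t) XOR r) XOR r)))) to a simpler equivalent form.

By distribution ((E OR v) AND (E OR NOT v) = E) then XOR self-cancellation ((E XOR v) XOR v = E):
= ((q XOR t) XOR r)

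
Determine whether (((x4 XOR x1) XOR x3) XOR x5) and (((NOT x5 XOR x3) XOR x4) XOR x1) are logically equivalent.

No. Counterexample: with x3=0, x4=0, x1=0, x5=0, Expression 1 = 0 but Expression 2 = 1.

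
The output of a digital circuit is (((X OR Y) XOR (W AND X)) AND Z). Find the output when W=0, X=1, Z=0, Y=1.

Substituting: (((1 OR 1) XOR (0 AND 1)) AND 0)
= 0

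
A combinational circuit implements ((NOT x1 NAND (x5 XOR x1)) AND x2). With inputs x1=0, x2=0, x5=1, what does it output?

Substituting: ((NOT 0 NAND (1 XOR 0)) AND 0)
= 0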